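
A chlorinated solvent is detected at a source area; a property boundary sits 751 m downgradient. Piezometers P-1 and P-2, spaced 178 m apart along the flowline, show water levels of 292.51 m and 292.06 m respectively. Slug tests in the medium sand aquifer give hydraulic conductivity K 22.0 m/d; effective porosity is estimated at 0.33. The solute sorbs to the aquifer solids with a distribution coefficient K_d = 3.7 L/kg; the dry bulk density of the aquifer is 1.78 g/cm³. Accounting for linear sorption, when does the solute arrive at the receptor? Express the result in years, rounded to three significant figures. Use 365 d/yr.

Hydraulic gradient i = (292.51 − 292.06) / 178 = 0.45 / 178 = 0.002528
Specific discharge q = 22.0 × 0.002528 = 0.05562 m/d
v = Ki/n = 22.0·0.002528/0.33 = 0.1685 m/d
Retardation R = 1 + ρ_b·K_d/n = 1 + 1.78×3.7/0.33 = 20.96
Contaminant velocity v_c = v/R = 0.1685/20.96 = 0.008042 m/d
t = L/v_c = 751/0.008042 = 93390 d
   = 93390/365 = 256 yr

256 years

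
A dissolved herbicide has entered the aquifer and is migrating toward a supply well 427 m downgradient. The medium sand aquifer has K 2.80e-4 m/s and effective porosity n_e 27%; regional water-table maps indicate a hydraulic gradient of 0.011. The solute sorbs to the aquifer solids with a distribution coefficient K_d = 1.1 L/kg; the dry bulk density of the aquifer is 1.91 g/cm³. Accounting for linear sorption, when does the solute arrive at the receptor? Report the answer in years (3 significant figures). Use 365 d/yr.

10.4 years

K = 2.80e-4 m/s × 86400 s/d = 24.19 m/d
q = Ki = 24.19 × 0.011 = 0.2661 m/d
v = Ki/n = 24.19·0.011/0.27 = 0.9856 m/d
Retardation R = 1 + ρ_b·K_d/n = 1 + 1.91×1.1/0.27 = 8.781
Contaminant velocity v_c = v/R = 0.9856/8.781 = 0.1122 m/d
t = L/v_c = 427/0.1122 = 3804 d
   = 3804/365 = 10.4 yr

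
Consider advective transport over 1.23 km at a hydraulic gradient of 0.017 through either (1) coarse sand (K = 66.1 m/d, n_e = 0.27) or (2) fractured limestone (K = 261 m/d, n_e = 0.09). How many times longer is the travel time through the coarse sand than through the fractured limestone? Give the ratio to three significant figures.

11.8

Unit 1 (coarse sand): v = 66.1×0.017/0.27 = 4.162 m/d, t = 1230/4.162 = 295.5 d
Unit 2 (fractured limestone): v = 261×0.017/0.09 = 49.30 m/d, t = 1230/49.30 = 24.95 d
t(coarse sand) / t(fractured limestone) = 295.5/24.95 = 11.8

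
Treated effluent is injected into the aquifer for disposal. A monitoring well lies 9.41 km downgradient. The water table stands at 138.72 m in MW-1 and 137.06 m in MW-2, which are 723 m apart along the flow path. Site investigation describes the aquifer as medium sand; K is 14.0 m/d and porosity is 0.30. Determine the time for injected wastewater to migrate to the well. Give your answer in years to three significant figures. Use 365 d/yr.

Hydraulic gradient i = (138.72 − 137.06) / 723 = 1.66 / 723 = 0.002296
Specific discharge q = 14.0 × 0.002296 = 0.03214 m/d
Average linear velocity = 0.03214 / 0.30 = 0.1071 m/d
L = 9.41 km = 9410 m
t = L / v = 9410 / 0.1071 = 87820 d
   = 87820 / 365 = 241 yr

241 years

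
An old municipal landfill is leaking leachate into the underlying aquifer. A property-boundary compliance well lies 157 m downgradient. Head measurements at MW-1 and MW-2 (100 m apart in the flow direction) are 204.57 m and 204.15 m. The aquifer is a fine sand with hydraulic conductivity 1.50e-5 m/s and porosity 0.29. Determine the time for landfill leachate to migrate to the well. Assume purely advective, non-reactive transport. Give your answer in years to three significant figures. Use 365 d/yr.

22.9 years

Hydraulic gradient i = (204.57 − 204.15) / 100 = 0.42 / 100 = 0.004200
K = 1.50e-5 m/s × 86400 s/d = 1.296 m/d
q = Ki = 1.296 × 0.004200 = 0.005443 m/d
v_s = q/n_e = 0.005443/0.29 = 0.01877 m/d
t = L / v = 157 / 0.01877 = 8365 d
   = 8365 / 365 = 22.9 yr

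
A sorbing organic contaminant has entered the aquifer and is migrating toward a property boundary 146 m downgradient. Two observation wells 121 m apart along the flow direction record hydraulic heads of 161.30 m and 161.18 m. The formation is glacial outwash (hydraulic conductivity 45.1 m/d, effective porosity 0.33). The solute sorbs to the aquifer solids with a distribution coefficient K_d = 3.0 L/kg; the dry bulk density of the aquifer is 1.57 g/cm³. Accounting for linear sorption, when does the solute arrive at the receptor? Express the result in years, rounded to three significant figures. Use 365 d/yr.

Hydraulic gradient i = (161.30 − 161.18) / 121 = 0.12 / 121 = 9.917e-4
Darcy flux q = K·i = 45.1 × 9.917e-4 = 0.04473 m/d
Average linear velocity = 0.04473 / 0.33 = 0.1355 m/d
Retardation R = 1 + ρ_b·K_d/n = 1 + 1.57×3.0/0.33 = 15.27
Contaminant velocity v_c = v/R = 0.1355/15.27 = 0.008874 m/d
t = L/v_c = 146/0.008874 = 16450 d
   = 16450/365 = 45.1 yr

45.1 years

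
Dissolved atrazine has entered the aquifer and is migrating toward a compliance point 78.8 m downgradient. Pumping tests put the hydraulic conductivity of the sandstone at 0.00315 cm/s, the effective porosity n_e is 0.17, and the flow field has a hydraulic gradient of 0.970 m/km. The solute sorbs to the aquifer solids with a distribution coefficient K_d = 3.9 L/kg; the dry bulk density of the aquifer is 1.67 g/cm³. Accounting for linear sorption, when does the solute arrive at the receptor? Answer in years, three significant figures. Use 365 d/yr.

547 years

K = 0.00315 cm/s × 864 = 2.722 m/d
Specific discharge q = 2.722 × 9.7e-4 = 0.002640 m/d
v = Ki/n = 2.722·9.7e-4/0.17 = 0.01553 m/d
Retardation R = 1 + ρ_b·K_d/n = 1 + 1.67×3.9/0.17 = 39.31
Contaminant velocity v_c = v/R = 0.01553/39.31 = 3.950e-4 m/d
t = L/v_c = 78.8/3.950e-4 = 199500 d
   = 199500/365 = 547 yr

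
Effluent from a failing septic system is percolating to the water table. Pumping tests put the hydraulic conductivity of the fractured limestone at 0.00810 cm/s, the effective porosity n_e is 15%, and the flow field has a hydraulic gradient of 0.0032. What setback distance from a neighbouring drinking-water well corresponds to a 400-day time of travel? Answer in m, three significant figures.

59.7 m

K = 0.00810 cm/s × 864 = 6.998 m/d
Darcy flux q = K·i = 6.998 × 0.0032 = 0.02239 m/d
v = Ki/n = 6.998·0.0032/0.15 = 0.1493 m/d
L = v × T = 0.1493 × 400 = 59.72 m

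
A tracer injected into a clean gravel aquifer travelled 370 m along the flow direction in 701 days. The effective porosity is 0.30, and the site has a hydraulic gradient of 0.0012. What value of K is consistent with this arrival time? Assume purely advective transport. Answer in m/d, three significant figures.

v = L / t = 370 / 701 = 0.5278 m/d
K = v · n / i = 0.5278 × 0.30 / 0.0012 = 132 m/d

132 m/d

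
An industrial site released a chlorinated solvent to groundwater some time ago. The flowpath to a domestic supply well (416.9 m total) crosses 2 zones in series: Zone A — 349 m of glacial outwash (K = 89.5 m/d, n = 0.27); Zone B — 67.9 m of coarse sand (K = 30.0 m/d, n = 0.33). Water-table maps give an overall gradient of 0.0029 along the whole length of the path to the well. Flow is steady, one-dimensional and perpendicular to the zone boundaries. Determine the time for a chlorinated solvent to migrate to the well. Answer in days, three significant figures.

Steady 1-D flow in series ⇒ the Darcy flux q is identical in every zone and the zone head losses add (resistances L/K in series).
Σ(L/K) = 349/89.5 + 67.9/30.0 = 3.899 + 2.263 = 6.163 d
K_eq = L_total / Σ(L/K) = 416.9 / 6.163 = 67.65 m/d
q = K_eq · i = 67.65 × 0.0029 = 0.1962 m/d (same in every zone)
Zone A: v = q/n = 0.1962/0.27 = 0.7266 m/d → t_A = 349/0.7266 = 480.3 d
Zone B: v = q/n = 0.1962/0.33 = 0.5945 m/d → t_B = 67.9/0.5945 = 114.2 d
Total t = 480.3 + 114.2 = 594.5 d

595 days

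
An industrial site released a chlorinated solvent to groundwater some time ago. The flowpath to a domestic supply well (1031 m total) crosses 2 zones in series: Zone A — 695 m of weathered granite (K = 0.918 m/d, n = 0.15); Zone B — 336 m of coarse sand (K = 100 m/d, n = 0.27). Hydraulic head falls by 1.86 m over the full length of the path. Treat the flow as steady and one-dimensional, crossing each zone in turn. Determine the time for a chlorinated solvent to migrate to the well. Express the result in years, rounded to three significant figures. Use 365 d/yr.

Continuity: the same q passes through each zone, so ΔH = q·Σ(L_j/K_j) — the zones act as resistances in series.
Σ(L/K) = 695/0.918 + 336/100 = 757.1 + 3.360 = 760.4 d
q = ΔH / Σ(L/K) = 1.86 / 760.4 = 0.002446 m/d (same in every zone)
Zone A: v = q/n = 0.002446/0.15 = 0.01631 m/d → t_A = 695/0.01631 = 42620 d
Zone B: v = q/n = 0.002446/0.27 = 0.009059 m/d → t_B = 336/0.009059 = 37090 d
Total t = 42620 + 37090 = 79710 d
   = 79710 / 365 = 218 yr

218 years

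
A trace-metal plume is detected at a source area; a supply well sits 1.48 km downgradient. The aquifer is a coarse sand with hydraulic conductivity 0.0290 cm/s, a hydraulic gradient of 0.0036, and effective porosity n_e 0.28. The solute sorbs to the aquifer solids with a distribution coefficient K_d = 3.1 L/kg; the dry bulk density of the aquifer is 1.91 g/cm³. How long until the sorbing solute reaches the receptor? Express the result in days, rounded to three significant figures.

K = 0.0290 cm/s × 864 = 25.06 m/d
q = Ki = 25.06 × 0.0036 = 0.09020 m/d
Seepage velocity v = q / n = 0.09020 / 0.28 = 0.3221 m/d
Retardation R = 1 + ρ_b·K_d/n = 1 + 1.91×3.1/0.28 = 22.15
Contaminant velocity v_c = v/R = 0.3221/22.15 = 0.01455 m/d
L = 1.48 km = 1480 m
t = L/v_c = 1480/0.01455 = 101700 d

102000 days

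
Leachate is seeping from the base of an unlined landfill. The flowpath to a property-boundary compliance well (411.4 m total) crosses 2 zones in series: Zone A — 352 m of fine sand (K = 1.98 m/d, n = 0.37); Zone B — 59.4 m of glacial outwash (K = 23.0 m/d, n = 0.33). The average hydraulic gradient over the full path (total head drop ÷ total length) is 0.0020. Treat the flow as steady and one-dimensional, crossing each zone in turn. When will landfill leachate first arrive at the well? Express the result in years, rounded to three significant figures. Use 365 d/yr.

Steady 1-D flow in series ⇒ the Darcy flux q is identical in every zone and the zone head losses add (resistances L/K in series).
Σ(L/K) = 352/1.98 + 59.4/23.0 = 177.8 + 2.583 = 180.4 d
K_eq = L_total / Σ(L/K) = 411.4 / 180.4 = 2.281 m/d
q = K_eq · i = 2.281 × 0.0020 = 0.004562 m/d (same in every zone)
Zone A: v = q/n = 0.004562/0.37 = 0.01233 m/d → t_A = 352/0.01233 = 28550 d
Zone B: v = q/n = 0.004562/0.33 = 0.01382 m/d → t_B = 59.4/0.01382 = 4297 d
Total t = 28550 + 4297 = 32850 d
   = 32850 / 365 = 90.0 yr

90.0 years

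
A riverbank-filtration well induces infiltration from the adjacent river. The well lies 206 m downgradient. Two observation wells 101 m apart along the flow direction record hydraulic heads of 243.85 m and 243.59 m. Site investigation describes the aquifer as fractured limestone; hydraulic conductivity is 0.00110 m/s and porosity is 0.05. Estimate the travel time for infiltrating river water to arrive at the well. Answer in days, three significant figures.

Hydraulic gradient i = (243.85 − 243.59) / 101 = 0.26 / 101 = 0.002574
K = 0.00110 m/s × 86400 s/d = 95.04 m/d
Darcy flux q = K·i = 95.04 × 0.002574 = 0.2447 m/d
v_s = q/n_e = 0.2447/0.05 = 4.893 m/d
t = L / v = 206 / 4.893 = 42.10 d

42.1 days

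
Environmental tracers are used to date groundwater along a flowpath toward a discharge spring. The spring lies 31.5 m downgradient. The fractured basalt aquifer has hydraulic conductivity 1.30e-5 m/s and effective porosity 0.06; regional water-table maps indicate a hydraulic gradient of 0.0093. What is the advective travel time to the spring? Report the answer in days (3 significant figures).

181 days

K = 1.30e-5 m/s × 86400 s/d = 1.123 m/d
Darcy flux q = K·i = 1.123 × 0.0093 = 0.01045 m/d
v = Ki/n = 1.123·0.0093/0.06 = 0.1741 m/d
t = L / v = 31.5 / 0.1741 = 180.9 d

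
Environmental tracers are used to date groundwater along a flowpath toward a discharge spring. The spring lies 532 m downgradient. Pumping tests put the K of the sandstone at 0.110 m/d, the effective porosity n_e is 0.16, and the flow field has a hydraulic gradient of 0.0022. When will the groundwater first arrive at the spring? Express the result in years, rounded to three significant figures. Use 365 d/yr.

964 years

Specific discharge q = 0.110 × 0.0022 = 2.420e-4 m/d
v = Ki/n = 0.110·0.0022/0.16 = 0.001513 m/d
t = L / v = 532 / 0.001513 = 351700 d
   = 351700 / 365 = 964 yr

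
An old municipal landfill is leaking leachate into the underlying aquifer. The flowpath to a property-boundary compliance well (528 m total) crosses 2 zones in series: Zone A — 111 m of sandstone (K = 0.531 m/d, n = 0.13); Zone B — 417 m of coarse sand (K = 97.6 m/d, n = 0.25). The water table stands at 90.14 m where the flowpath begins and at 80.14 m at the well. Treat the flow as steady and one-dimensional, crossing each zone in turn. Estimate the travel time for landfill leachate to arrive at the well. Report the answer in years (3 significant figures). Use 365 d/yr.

Total head drop ΔH = 90.14 − 80.14 = 10.00 m
Continuity: the same q passes through each zone, so ΔH = q·Σ(L_j/K_j) — the zones act as resistances in series.
Σ(L/K) = 111/0.531 + 417/97.6 = 209.0 + 4.273 = 213.3 d
q = ΔH / Σ(L/K) = 10.00 / 213.3 = 0.04688 m/d (same in every zone)
Zone A: v = q/n = 0.04688/0.13 = 0.3606 m/d → t_A = 111/0.3606 = 307.8 d
Zone B: v = q/n = 0.04688/0.25 = 0.1875 m/d → t_B = 417/0.1875 = 2224 d
Total t = 307.8 + 2224 = 2532 d
   = 2532 / 365 = 6.94 yr

6.94 years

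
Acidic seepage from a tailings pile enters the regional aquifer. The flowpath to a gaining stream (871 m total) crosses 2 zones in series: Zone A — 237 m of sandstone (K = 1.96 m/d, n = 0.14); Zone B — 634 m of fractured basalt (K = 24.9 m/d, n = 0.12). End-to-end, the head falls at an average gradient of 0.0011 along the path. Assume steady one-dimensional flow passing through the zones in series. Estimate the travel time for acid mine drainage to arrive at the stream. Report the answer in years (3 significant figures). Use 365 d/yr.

45.7 years

For zones in series the flux q is common to all zones; the equivalent conductivity is the harmonic (thickness-weighted) mean, K_eq = L_total / Σ(L_j/K_j).
Σ(L/K) = 237/1.96 + 634/24.9 = 120.9 + 25.46 = 146.4 d
K_eq = L_total / Σ(L/K) = 871 / 146.4 = 5.950 m/d
q = K_eq · i = 5.950 × 0.0011 = 0.006545 m/d (same in every zone)
Zone A: v = q/n = 0.006545/0.14 = 0.04675 m/d → t_A = 237/0.04675 = 5069 d
Zone B: v = q/n = 0.006545/0.12 = 0.05454 m/d → t_B = 634/0.05454 = 11620 d
Total t = 5069 + 11620 = 16690 d
   = 16690 / 365 = 45.7 yr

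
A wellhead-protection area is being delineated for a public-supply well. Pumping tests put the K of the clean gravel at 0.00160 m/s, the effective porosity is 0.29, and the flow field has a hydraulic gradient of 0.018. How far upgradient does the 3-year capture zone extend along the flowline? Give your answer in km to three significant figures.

K = 0.00160 m/s × 86400 s/d = 138.2 m/d
Specific discharge q = 138.2 × 0.018 = 2.488 m/d
Average linear velocity = 2.488 / 0.29 = 8.580 m/d
T = 3 yr × 365 = 1095 d
L = v × T = 8.580 × 1095 = 9396 m
   = 9.40 km

9.40 km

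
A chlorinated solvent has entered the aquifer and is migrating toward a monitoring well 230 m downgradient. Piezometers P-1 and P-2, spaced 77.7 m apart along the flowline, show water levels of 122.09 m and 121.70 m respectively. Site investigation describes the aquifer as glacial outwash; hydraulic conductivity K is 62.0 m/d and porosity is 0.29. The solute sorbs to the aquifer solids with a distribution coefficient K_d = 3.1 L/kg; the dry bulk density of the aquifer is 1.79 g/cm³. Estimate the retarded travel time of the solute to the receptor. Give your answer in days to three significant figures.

4320 days

Hydraulic gradient i = (122.09 − 121.70) / 77.7 = 0.39 / 77.7 = 0.005019
Specific discharge q = 62.0 × 0.005019 = 0.3112 m/d
v_s = q/n_e = 0.3112/0.29 = 1.073 m/d
Retardation R = 1 + ρ_b·K_d/n = 1 + 1.79×3.1/0.29 = 20.13
Contaminant velocity v_c = v/R = 1.073/20.13 = 0.05330 m/d
t = L/v_c = 230/0.05330 = 4315 d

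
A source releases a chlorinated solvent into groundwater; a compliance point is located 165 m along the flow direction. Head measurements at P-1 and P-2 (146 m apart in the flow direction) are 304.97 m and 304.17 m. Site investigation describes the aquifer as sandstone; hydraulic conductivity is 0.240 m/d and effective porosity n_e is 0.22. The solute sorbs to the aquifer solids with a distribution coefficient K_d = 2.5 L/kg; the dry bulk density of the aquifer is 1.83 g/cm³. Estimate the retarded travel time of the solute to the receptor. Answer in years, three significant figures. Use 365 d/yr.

1650 years

Hydraulic gradient i = (304.97 − 304.17) / 146 = 0.80 / 146 = 0.005479
Specific discharge q = 0.240 × 0.005479 = 0.001315 m/d
Average linear velocity = 0.001315 / 0.22 = 0.005978 m/d
Retardation R = 1 + ρ_b·K_d/n = 1 + 1.83×2.5/0.22 = 21.80
Contaminant velocity v_c = v/R = 0.005978/21.80 = 2.743e-4 m/d
t = L/v_c = 165/2.743e-4 = 601600 d
   = 601600/365 = 1650 yr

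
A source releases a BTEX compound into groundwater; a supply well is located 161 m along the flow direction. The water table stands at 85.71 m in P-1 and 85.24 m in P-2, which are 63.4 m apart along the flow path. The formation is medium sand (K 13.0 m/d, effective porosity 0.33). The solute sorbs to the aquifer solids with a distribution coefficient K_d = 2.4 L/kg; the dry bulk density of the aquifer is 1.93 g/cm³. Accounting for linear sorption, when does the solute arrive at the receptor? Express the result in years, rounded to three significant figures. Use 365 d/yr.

22.7 years

Hydraulic gradient i = (85.71 − 85.24) / 63.4 = 0.47 / 63.4 = 0.007413
Darcy flux q = K·i = 13.0 × 0.007413 = 0.09637 m/d
v = Ki/n = 13.0·0.007413/0.33 = 0.2920 m/d
Retardation R = 1 + ρ_b·K_d/n = 1 + 1.93×2.4/0.33 = 15.04
Contaminant velocity v_c = v/R = 0.2920/15.04 = 0.01942 m/d
t = L/v_c = 161/0.01942 = 8290 d
   = 8290/365 = 22.7 yr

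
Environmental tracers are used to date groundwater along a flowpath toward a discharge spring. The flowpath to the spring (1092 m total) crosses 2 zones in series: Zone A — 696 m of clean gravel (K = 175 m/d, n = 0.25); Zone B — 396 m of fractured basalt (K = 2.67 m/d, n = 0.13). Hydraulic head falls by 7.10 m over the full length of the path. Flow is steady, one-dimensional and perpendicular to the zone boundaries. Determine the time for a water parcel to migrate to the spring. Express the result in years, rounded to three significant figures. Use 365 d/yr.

13.3 years

Continuity: the same q passes through each zone, so ΔH = q·Σ(L_j/K_j) — the zones act as resistances in series.
Σ(L/K) = 696/175 + 396/2.67 = 3.977 + 148.3 = 152.3 d
q = ΔH / Σ(L/K) = 7.10 / 152.3 = 0.04662 m/d (same in every zone)
Zone A: v = q/n = 0.04662/0.25 = 0.1865 m/d → t_A = 696/0.1865 = 3732 d
Zone B: v = q/n = 0.04662/0.13 = 0.3586 m/d → t_B = 396/0.3586 = 1104 d
Total t = 3732 + 1104 = 4836 d
   = 4836 / 365 = 13.3 yr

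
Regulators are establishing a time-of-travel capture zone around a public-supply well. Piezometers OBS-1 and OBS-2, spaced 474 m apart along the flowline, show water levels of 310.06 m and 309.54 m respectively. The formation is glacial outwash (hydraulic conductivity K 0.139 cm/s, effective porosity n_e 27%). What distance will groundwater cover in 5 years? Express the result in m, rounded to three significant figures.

891 m

Hydraulic gradient i = (310.06 − 309.54) / 474 = 0.52 / 474 = 0.001097
K = 0.139 cm/s × 864 = 120.1 m/d
Darcy flux q = K·i = 120.1 × 0.001097 = 0.1318 m/d
v = Ki/n = 120.1·0.001097/0.27 = 0.4880 m/d
T = 5 yr × 365 = 1825 d
L = v × T = 0.4880 × 1825 = 890.5 m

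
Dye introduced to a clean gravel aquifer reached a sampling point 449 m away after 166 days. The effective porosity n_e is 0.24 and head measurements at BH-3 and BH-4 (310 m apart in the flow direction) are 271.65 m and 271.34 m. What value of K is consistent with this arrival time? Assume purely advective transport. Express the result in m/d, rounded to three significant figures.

Hydraulic gradient i = (271.65 − 271.34) / 310 = 0.31 / 310 = 0.001000
v = L / t = 449 / 166 = 2.705 m/d
K = v · n / i = 2.705 × 0.24 / 0.001000 = 649 m/d

649 m/d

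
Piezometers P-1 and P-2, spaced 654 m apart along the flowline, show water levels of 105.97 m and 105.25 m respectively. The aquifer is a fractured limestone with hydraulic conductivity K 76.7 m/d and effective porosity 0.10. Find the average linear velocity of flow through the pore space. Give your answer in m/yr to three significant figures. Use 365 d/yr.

Hydraulic gradient i = (105.97 − 105.25) / 654 = 0.72 / 654 = 0.001101
Specific discharge q = 76.7 × 0.001101 = 0.08444 m/d
v_s = q/n_e = 0.08444/0.10 = 0.8444 m/d
   = 0.8444 × 365 = 308 m/yr

308 m/yr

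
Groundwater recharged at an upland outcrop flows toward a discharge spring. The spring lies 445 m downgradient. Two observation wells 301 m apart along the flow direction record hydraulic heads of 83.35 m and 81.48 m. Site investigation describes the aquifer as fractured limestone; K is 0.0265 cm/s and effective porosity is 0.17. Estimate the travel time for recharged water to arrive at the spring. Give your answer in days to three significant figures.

Hydraulic gradient i = (83.35 − 81.48) / 301 = 1.87 / 301 = 0.006213
K = 0.0265 cm/s × 864 = 22.90 m/d
Specific discharge q = 22.90 × 0.006213 = 0.1422 m/d
Average linear velocity = 0.1422 / 0.17 = 0.8367 m/d
t = L / v = 445 / 0.8367 = 531.8 d

532 days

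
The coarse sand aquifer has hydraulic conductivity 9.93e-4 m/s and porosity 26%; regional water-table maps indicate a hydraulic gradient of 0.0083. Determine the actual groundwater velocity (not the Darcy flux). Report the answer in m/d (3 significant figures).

2.74 m/d

K = 9.93e-4 m/s × 86400 s/d = 85.80 m/d
q = Ki = 85.80 × 0.0083 = 0.7121 m/d
v = Ki/n = 85.80·0.0083/0.26 = 2.739 m/d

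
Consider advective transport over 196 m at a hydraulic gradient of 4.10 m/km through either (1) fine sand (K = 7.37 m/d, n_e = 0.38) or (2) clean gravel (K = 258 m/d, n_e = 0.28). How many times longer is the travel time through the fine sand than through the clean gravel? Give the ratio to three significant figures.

Unit 1 (fine sand): v = 7.37×0.0041/0.38 = 0.07952 m/d, t = 196/0.07952 = 2465 d
Unit 2 (clean gravel): v = 258×0.0041/0.28 = 3.778 m/d, t = 196/3.778 = 51.88 d
t(fine sand) / t(clean gravel) = 2465/51.88 = 47.5

47.5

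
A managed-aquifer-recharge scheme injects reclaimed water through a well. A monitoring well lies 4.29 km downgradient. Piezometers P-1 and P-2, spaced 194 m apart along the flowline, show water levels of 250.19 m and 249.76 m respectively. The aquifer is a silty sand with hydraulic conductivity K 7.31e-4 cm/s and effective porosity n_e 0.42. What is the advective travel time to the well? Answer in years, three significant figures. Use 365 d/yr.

3530 years

Hydraulic gradient i = (250.19 − 249.76) / 194 = 0.43 / 194 = 0.002216
K = 7.31e-4 cm/s × 864 = 0.6316 m/d
q = Ki = 0.6316 × 0.002216 = 0.001400 m/d
v_s = q/n_e = 0.001400/0.42 = 0.003333 m/d
L = 4.29 km = 4290 m
t = L / v = 4290 / 0.003333 = 1.287e6 d
   = 1.287e6 / 365 = 3530 yr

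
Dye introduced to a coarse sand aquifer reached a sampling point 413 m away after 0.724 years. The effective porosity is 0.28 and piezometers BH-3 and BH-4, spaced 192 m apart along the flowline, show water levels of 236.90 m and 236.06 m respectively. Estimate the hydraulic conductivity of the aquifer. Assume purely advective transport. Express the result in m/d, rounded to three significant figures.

100 m/d

Hydraulic gradient i = (236.90 − 236.06) / 192 = 0.84 / 192 = 0.004375
t = 0.724 years = 264.3 d
v = L / t = 413 / 264.3 = 1.563 m/d
K = v · n / i = 1.563 × 0.28 / 0.004375 = 100 m/d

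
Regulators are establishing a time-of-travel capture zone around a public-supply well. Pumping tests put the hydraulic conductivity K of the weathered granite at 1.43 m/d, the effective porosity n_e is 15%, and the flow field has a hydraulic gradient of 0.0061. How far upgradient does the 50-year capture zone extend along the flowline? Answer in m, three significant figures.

1060 m

Specific discharge q = 1.43 × 0.0061 = 0.008723 m/d
Seepage velocity v = q / n = 0.008723 / 0.15 = 0.05815 m/d
T = 50 yr × 365 = 18250 d
L = v × T = 0.05815 × 18250 = 1061 m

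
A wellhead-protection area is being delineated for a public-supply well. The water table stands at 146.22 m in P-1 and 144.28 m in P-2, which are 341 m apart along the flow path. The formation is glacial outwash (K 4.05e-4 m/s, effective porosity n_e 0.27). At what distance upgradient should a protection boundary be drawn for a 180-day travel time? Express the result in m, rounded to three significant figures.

133 m

Hydraulic gradient i = (146.22 − 144.28) / 341 = 1.94 / 341 = 0.005689
K = 4.05e-4 m/s × 86400 s/d = 34.99 m/d
Darcy flux q = K·i = 34.99 × 0.005689 = 0.1991 m/d
v = Ki/n = 34.99·0.005689/0.27 = 0.7373 m/d
L = v × T = 0.7373 × 180 = 132.7 m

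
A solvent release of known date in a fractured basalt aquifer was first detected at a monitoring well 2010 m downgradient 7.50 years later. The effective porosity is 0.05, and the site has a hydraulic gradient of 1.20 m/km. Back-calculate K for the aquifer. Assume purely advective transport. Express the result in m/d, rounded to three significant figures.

30.6 m/d

t = 7.50 years = 2738 d
v = L / t = 2010 / 2738 = 0.7342 m/d
K = v · n / i = 0.7342 × 0.05 / 0.0012 = 30.6 m/d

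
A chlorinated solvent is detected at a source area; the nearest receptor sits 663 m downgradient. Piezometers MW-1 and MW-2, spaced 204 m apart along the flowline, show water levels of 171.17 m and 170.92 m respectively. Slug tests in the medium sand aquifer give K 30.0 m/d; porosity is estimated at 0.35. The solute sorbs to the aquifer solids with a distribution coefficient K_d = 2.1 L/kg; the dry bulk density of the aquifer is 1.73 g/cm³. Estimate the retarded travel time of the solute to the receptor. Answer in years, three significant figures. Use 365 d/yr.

Hydraulic gradient i = (171.17 − 170.92) / 204 = 0.25 / 204 = 0.001225
Specific discharge q = 30.0 × 0.001225 = 0.03676 m/d
v = Ki/n = 30.0·0.001225/0.35 = 0.1050 m/d
Retardation R = 1 + ρ_b·K_d/n = 1 + 1.73×2.1/0.35 = 11.38
Contaminant velocity v_c = v/R = 0.1050/11.38 = 0.009230 m/d
t = L/v_c = 663/0.009230 = 71830 d
   = 71830/365 = 197 yr

197 years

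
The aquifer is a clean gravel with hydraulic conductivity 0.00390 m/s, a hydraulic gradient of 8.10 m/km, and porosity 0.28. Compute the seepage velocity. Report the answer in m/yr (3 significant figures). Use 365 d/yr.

3560 m/yr

K = 0.00390 m/s × 86400 s/d = 337.0 m/d
Specific discharge q = 337.0 × 0.0081 = 2.729 m/d
v_s = q/n_e = 2.729/0.28 = 9.748 m/d
   = 9.748 × 365 = 3560 m/yr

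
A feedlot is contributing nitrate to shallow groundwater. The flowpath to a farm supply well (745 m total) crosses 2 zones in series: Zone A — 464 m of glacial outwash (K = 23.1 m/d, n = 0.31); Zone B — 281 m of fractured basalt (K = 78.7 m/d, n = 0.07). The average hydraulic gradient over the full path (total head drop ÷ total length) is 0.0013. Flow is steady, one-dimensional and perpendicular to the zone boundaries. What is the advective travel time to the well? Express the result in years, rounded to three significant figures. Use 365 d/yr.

For zones in series the flux q is common to all zones; the equivalent conductivity is the harmonic (thickness-weighted) mean, K_eq = L_total / Σ(L_j/K_j).
Σ(L/K) = 464/23.1 + 281/78.7 = 20.09 + 3.571 = 23.66 d
K_eq = L_total / Σ(L/K) = 745 / 23.66 = 31.49 m/d
q = K_eq · i = 31.49 × 0.0013 = 0.04094 m/d (same in every zone)
Zone A: v = q/n = 0.04094/0.31 = 0.1321 m/d → t_A = 464/0.1321 = 3514 d
Zone B: v = q/n = 0.04094/0.07 = 0.5848 m/d → t_B = 281/0.5848 = 480.5 d
Total t = 3514 + 480.5 = 3994 d
   = 3994 / 365 = 10.9 yr

10.9 years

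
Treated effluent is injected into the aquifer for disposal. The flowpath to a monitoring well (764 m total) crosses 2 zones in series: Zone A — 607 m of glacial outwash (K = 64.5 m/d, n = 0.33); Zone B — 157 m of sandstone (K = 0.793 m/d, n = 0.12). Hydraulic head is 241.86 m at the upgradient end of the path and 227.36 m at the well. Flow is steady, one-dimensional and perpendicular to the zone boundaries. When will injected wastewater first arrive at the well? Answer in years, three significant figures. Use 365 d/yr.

Total head drop ΔH = 241.86 − 227.36 = 14.50 m
Continuity: the same q passes through each zone, so ΔH = q·Σ(L_j/K_j) — the zones act as resistances in series.
Σ(L/K) = 607/64.5 + 157/0.793 = 9.411 + 198.0 = 207.4 d
q = ΔH / Σ(L/K) = 14.50 / 207.4 = 0.06992 m/d (same in every zone)
Zone A: v = q/n = 0.06992/0.33 = 0.2119 m/d → t_A = 607/0.2119 = 2865 d
Zone B: v = q/n = 0.06992/0.12 = 0.5826 m/d → t_B = 157/0.5826 = 269.5 d
Total t = 2865 + 269.5 = 3134 d
   = 3134 / 365 = 8.59 yr

8.59 years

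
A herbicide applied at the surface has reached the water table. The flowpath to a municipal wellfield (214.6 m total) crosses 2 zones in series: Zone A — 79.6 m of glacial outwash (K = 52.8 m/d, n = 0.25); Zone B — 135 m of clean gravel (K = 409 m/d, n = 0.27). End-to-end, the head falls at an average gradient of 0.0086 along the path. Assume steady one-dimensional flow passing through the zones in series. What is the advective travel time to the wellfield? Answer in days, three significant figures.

56.1 days

Steady 1-D flow in series ⇒ the Darcy flux q is identical in every zone and the zone head losses add (resistances L/K in series).
Σ(L/K) = 79.6/52.8 + 135/409 = 1.508 + 0.3301 = 1.838 d
K_eq = L_total / Σ(L/K) = 214.6 / 1.838 = 116.8 m/d
q = K_eq · i = 116.8 × 0.0086 = 1.004 m/d (same in every zone)
Zone A: v = q/n = 1.004/0.25 = 4.017 m/d → t_A = 79.6/4.017 = 19.81 d
Zone B: v = q/n = 1.004/0.27 = 3.720 m/d → t_B = 135/3.720 = 36.29 d
Total t = 19.81 + 36.29 = 56.11 d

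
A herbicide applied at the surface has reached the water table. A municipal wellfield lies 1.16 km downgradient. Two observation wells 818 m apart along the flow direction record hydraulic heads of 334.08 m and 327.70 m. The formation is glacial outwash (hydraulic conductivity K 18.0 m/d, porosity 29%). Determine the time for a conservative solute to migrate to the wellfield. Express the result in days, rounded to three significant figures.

Hydraulic gradient i = (334.08 − 327.70) / 818 = 6.38 / 818 = 0.007800
Darcy flux q = K·i = 18.0 × 0.007800 = 0.1404 m/d
v_s = q/n_e = 0.1404/0.29 = 0.4841 m/d
L = 1.16 km = 1160 m
t = L / v = 1160 / 0.4841 = 2396 d

2400 days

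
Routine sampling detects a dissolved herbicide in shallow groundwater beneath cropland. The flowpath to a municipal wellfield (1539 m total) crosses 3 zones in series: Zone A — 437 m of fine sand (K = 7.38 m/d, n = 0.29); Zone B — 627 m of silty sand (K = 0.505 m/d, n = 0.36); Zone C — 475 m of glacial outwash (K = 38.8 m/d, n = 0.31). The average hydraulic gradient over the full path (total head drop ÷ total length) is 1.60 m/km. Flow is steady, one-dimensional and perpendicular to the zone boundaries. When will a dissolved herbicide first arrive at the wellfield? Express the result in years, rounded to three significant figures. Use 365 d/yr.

Continuity: the same q passes through each zone, so ΔH = q·Σ(L_j/K_j) — the zones act as resistances in series.
Σ(L/K) = 437/7.38 + 627/0.505 + 475/38.8 = 59.21 + 1242 + 12.24 = 1313 d
K_eq = L_total / Σ(L/K) = 1539 / 1313 = 1.172 m/d
q = K_eq · i = 1.172 × 0.0016 = 0.001875 m/d (same in every zone)
Zone A: v = q/n = 0.001875/0.29 = 0.006467 m/d → t_A = 437/0.006467 = 67580 d
Zone B: v = q/n = 0.001875/0.36 = 0.005209 m/d → t_B = 627/0.005209 = 120400 d
Zone C: v = q/n = 0.001875/0.31 = 0.006049 m/d → t_C = 475/0.006049 = 78520 d
Total t = 67580 + 120400 + 78520 = 266500 d
   = 266500 / 365 = 730 yr

730 years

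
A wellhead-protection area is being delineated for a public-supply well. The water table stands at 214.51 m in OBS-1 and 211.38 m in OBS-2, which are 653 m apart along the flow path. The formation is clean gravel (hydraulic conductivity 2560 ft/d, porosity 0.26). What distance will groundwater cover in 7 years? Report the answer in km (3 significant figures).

36.8 km

Hydraulic gradient i = (214.51 − 211.38) / 653 = 3.13 / 653 = 0.004793
K = 2560 ft/d × 0.3048 = 780.3 m/d
Darcy flux q = K·i = 780.3 × 0.004793 = 3.740 m/d
Seepage velocity v = q / n = 3.740 / 0.26 = 14.39 m/d
T = 7 yr × 365 = 2555 d
L = v × T = 14.39 × 2555 = 36750 m
   = 36.8 km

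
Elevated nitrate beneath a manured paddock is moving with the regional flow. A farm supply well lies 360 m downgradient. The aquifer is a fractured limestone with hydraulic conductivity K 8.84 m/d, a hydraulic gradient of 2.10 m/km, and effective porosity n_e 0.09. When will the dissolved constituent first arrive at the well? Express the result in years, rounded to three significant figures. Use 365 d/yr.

Darcy flux q = K·i = 8.84 × 0.0021 = 0.01856 m/d
Average linear velocity = 0.01856 / 0.09 = 0.2063 m/d
t = L / v = 360 / 0.2063 = 1745 d
   = 1745 / 365 = 4.78 yr

4.78 years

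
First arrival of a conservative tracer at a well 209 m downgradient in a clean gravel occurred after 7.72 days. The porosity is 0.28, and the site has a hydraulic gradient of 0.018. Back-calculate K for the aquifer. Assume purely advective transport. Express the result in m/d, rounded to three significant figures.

421 m/d

v = L / t = 209 / 7.72 = 27.07 m/d
K = v · n / i = 27.07 × 0.28 / 0.018 = 421 m/d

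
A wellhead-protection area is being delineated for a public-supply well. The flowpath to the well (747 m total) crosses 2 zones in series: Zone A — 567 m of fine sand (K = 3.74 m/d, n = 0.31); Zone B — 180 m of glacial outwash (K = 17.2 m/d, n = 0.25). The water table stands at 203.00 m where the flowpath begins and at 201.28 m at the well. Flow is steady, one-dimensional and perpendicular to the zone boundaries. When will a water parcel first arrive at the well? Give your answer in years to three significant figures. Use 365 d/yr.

Total head drop ΔH = 203.00 − 201.28 = 1.72 m
Continuity: the same q passes through each zone, so ΔH = q·Σ(L_j/K_j) — the zones act as resistances in series.
Σ(L/K) = 567/3.74 + 180/17.2 = 151.6 + 10.47 = 162.1 d
q = ΔH / Σ(L/K) = 1.72 / 162.1 = 0.01061 m/d (same in every zone)
Zone A: v = q/n = 0.01061/0.31 = 0.03423 m/d → t_A = 567/0.03423 = 16560 d
Zone B: v = q/n = 0.01061/0.25 = 0.04245 m/d → t_B = 180/0.04245 = 4240 d
Total t = 16560 + 4240 = 20800 d
   = 20800 / 365 = 57.0 yr

57.0 years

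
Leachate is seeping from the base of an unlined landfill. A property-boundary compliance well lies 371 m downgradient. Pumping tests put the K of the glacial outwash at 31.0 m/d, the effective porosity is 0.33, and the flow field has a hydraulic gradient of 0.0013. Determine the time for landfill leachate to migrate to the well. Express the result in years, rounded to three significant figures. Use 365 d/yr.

Specific discharge q = 31.0 × 0.0013 = 0.04030 m/d
Average linear velocity = 0.04030 / 0.33 = 0.1221 m/d
t = L / v = 371 / 0.1221 = 3038 d
   = 3038 / 365 = 8.32 yr

8.32 years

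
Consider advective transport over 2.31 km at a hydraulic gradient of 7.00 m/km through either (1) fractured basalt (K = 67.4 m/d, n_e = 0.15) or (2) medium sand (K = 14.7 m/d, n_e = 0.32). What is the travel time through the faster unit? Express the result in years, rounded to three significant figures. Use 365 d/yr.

2.01 years

Unit 1 (fractured basalt): v = 67.4×0.0070/0.15 = 3.145 m/d, t = 2310/3.145 = 734.4 d
Unit 2 (medium sand): v = 14.7×0.0070/0.32 = 0.3216 m/d, t = 2310/0.3216 = 7184 d
Faster: 734.4 d / 365 = 2.01 yr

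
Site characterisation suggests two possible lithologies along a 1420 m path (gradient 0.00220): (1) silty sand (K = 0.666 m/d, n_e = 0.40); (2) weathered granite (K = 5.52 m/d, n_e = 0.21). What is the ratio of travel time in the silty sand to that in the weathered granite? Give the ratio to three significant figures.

Unit 1 (silty sand): v = 0.666×0.0022/0.40 = 0.003663 m/d, t = 1420/0.003663 = 387700 d
Unit 2 (weathered granite): v = 5.52×0.0022/0.21 = 0.05783 m/d, t = 1420/0.05783 = 24560 d
t(silty sand) / t(weathered granite) = 387700/24560 = 15.8

15.8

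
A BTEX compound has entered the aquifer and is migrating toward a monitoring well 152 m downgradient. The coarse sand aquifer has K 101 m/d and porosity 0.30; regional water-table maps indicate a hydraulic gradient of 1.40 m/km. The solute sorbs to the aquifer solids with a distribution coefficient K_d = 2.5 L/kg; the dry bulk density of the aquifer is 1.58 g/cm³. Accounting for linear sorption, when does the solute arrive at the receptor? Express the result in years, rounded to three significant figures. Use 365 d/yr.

12.5 years

Specific discharge q = 101 × 0.0014 = 0.1414 m/d
Seepage velocity v = q / n = 0.1414 / 0.30 = 0.4713 m/d
Retardation R = 1 + ρ_b·K_d/n = 1 + 1.58×2.5/0.30 = 14.17
Contaminant velocity v_c = v/R = 0.4713/14.17 = 0.03327 m/d
t = L/v_c = 152/0.03327 = 4569 d
   = 4569/365 = 12.5 yr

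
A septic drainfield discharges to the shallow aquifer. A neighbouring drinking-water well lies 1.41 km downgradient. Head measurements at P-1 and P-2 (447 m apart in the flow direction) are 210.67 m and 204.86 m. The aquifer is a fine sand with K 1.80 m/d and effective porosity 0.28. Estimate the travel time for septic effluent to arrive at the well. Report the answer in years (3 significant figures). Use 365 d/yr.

46.2 years

Hydraulic gradient i = (210.67 − 204.86) / 447 = 5.81 / 447 = 0.01300
q = Ki = 1.80 × 0.01300 = 0.02340 m/d
v = Ki/n = 1.80·0.01300/0.28 = 0.08356 m/d
L = 1.41 km = 1410 m
t = L / v = 1410 / 0.08356 = 16870 d
   = 16870 / 365 = 46.2 yr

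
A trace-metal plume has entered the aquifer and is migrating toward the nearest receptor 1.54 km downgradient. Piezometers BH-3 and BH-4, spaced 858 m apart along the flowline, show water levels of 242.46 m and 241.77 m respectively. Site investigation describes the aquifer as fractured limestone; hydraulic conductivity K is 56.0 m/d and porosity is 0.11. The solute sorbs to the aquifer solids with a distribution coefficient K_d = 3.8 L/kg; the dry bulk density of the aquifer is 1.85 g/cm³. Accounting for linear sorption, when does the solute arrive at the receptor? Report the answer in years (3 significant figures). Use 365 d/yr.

Hydraulic gradient i = (242.46 − 241.77) / 858 = 0.69 / 858 = 8.042e-4
Specific discharge q = 56.0 × 8.042e-4 = 0.04503 m/d
v_s = q/n_e = 0.04503/0.11 = 0.4094 m/d
Retardation R = 1 + ρ_b·K_d/n = 1 + 1.85×3.8/0.11 = 64.91
Contaminant velocity v_c = v/R = 0.4094/64.91 = 0.006307 m/d
L = 1.54 km = 1540 m
t = L/v_c = 1540/0.006307 = 244200 d
   = 244200/365 = 669 yr

669 years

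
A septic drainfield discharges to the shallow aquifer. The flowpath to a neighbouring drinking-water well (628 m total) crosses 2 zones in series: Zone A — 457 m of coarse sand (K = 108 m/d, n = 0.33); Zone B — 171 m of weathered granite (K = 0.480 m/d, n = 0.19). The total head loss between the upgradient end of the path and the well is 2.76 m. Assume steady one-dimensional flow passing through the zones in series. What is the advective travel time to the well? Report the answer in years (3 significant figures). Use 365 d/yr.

65.6 years

Steady 1-D flow in series ⇒ the Darcy flux q is identical in every zone and the zone head losses add (resistances L/K in series).
Σ(L/K) = 457/108 + 171/0.480 = 4.231 + 356.3 = 360.5 d
q = ΔH / Σ(L/K) = 2.76 / 360.5 = 0.007656 m/d (same in every zone)
Zone A: v = q/n = 0.007656/0.33 = 0.02320 m/d → t_A = 457/0.02320 = 19700 d
Zone B: v = q/n = 0.007656/0.19 = 0.04030 m/d → t_B = 171/0.04030 = 4243 d
Total t = 19700 + 4243 = 23940 d
   = 23940 / 365 = 65.6 yr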